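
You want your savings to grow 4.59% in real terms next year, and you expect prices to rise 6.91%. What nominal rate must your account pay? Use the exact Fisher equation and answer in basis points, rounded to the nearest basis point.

1182 basis points

(1 + i) = (1 + r)(1 + π) = 1.04590 × 1.06910 = 1.11817169
i = 1.11817169 − 1, so the required nominal rate is 1182 basis points.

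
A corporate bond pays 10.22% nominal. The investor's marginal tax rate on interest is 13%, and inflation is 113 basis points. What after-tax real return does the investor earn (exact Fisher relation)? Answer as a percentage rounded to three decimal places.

7.675%

After-tax nominal return = 10.22% × (1 − 0.13) = 8.8914%.
1 + r = 1.088914 / 1.01130 = 1.076747
After-tax real rate = 1.076747 − 1 → 7.675%.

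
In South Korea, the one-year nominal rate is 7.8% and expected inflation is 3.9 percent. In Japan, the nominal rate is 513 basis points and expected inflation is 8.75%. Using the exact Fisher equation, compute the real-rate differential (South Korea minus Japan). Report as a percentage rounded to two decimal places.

7.08%

South Korea: (1 + 0.0780)/(1 + 0.0390) − 1 = 3.7536%
Japan: (1 + 0.0513)/(1 + 0.0875) − 1 = -3.3287%
Differential = 3.7536% − (-3.3287%) = 7.0823% → 7.08%.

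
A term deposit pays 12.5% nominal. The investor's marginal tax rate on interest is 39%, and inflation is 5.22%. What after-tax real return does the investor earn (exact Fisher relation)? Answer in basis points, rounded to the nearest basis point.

After-tax nominal return = 12.5% × (1 − 0.39) = 7.6250%.
1 + r = 1.07625 / 1.05220 = 1.022857
After-tax real rate = 1.022857 − 1 → 229 basis points.

229 basis points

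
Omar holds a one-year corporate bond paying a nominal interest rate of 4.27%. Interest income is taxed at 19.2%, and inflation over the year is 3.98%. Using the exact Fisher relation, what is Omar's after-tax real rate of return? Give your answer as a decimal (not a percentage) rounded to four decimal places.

After-tax nominal return = 4.27% × (1 − 0.192) = 3.45016%.
1 + r = 1.0345016 / 1.03980 = 0.994904
After-tax real rate = 0.994904 − 1 → -0.0051.

-0.0051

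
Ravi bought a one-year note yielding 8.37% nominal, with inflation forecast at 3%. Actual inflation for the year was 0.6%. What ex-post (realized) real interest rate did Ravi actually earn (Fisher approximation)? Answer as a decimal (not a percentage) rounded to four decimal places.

Ex-post: 8.37% − 0.6% = 7.770%
So the realized real rate is 0.0777.

0.0777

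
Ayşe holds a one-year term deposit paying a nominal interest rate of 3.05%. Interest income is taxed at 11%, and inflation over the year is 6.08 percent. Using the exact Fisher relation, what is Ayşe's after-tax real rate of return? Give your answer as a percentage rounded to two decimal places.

After-tax nominal return = 3.05% × (1 − 0.11) = 2.7145%.
1 + r = 1.027145 / 1.06080 = 0.968274
After-tax real rate = 0.968274 − 1 → -3.17%.

-3.17%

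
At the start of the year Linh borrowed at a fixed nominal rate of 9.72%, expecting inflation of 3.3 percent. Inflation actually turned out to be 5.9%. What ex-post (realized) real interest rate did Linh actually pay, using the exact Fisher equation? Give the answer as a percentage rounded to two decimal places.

3.61%

Ex-post: (1 + 0.0972)/(1 + 0.0590) − 1 = 3.6072%
So the realized real rate is 3.61%.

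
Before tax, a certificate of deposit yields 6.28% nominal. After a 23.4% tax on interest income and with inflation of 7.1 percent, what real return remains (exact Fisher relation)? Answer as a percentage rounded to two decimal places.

After-tax nominal return = 6.28% × (1 − 0.234) = 4.81048%.
1 + r = 1.0481048 / 1.07100 = 0.978623
After-tax real rate = 0.978623 − 1 → -2.14%.

-2.14%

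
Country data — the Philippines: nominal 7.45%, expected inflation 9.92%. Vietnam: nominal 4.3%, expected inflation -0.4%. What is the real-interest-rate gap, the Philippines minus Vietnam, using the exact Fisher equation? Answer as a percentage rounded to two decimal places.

-6.97%

The Philippines: (1 + 0.0745)/(1 + 0.0992) − 1 = -2.2471%
Vietnam: (1 + 0.0430)/(1 − 0.0040) − 1 = 4.7189%
Differential = -2.2471% − 4.7189% = -6.9660% → -6.97%.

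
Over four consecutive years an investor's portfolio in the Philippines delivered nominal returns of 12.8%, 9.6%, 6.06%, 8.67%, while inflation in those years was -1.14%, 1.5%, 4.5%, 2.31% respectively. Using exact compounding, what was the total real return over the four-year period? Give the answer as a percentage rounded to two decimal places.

32.82%

Nominal growth factor = 1.1280 × 1.0960 × 1.0606 × 1.0867 = 1.424889
Price-level growth factor = 0.9886 × 1.0150 × 1.0450 × 1.0231 = 1.072806
Real growth factor = 1.424889 / 1.072806 = 1.328189
Total real return = 1.328189 − 1 → 32.82%.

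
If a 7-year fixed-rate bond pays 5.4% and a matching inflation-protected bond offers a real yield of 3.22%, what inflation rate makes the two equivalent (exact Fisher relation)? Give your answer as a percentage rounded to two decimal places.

2.11%

(1 + π) = (1 + i)/(1 + r) = 1.05400 / 1.03220 = 1.021120
Break-even inflation = 1.021120 − 1 → 2.11%.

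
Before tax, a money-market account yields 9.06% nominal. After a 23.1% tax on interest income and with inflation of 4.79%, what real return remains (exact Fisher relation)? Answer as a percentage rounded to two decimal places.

2.08%

After-tax nominal return = 9.06% × (1 − 0.231) = 6.96714%.
1 + r = 1.0696714 / 1.04790 = 1.020776
After-tax real rate = 1.020776 − 1 → 2.08%.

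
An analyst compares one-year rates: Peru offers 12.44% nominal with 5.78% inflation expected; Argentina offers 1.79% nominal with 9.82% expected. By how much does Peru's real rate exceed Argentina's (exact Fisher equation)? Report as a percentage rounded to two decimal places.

Peru: (1 + 0.1244)/(1 + 0.0578) − 1 = 6.2961%
Argentina: (1 + 0.0179)/(1 + 0.0982) − 1 = -7.3120%
Differential = 6.2961% − (-7.3120%) = 13.6081% → 13.61%.

13.61%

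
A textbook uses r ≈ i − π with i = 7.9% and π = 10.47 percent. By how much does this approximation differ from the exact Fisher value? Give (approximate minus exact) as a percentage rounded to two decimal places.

-0.24%

Approximate: r ≈ 7.900% − 10.470% = -2.5700%
Exact: (1 + 0.0790)/(1 + 0.1047) − 1 = -2.3264%
Error = -2.5700% − (-2.3264%) = -0.2436% → -0.24%.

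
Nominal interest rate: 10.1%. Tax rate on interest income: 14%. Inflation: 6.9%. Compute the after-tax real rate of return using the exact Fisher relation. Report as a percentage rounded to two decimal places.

After-tax nominal return = 10.1% × (1 − 0.14) = 8.6860%.
1 + r = 1.08686 / 1.06900 = 1.016707
After-tax real rate = 1.016707 − 1 → 1.67%.

1.67%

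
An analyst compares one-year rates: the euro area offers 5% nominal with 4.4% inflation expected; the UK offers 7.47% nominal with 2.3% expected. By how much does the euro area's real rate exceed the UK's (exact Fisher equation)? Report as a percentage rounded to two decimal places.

The euro area: (1 + 0.0500)/(1 + 0.0440) − 1 = 0.5747%
The UK: (1 + 0.0747)/(1 + 0.0230) − 1 = 5.0538%
Differential = 0.5747% − 5.0538% = -4.4791% → -4.48%.

-4.48%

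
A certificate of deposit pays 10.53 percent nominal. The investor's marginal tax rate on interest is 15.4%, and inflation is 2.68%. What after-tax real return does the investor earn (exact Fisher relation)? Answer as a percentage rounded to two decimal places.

After-tax nominal return = 10.53% × (1 − 0.154) = 8.90838%.
1 + r = 1.0890838 / 1.02680 = 1.060658
After-tax real rate = 1.060658 − 1 → 6.07%.

6.07%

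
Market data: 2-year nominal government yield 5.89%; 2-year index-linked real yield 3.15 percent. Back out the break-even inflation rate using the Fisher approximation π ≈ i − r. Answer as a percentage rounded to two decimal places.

2.74%

π ≈ i − r = 5.89% − 3.15% → 2.74%.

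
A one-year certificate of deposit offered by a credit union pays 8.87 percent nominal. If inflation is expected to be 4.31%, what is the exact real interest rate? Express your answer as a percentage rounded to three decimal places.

4.372%

By the Fisher relation, 1 + r = (1 + i)/(1 + π).
1 + r = 1.08870 / 1.04310 = 1.043716
r = 1.043716 − 1 = 4.3716%, i.e. 4.372%.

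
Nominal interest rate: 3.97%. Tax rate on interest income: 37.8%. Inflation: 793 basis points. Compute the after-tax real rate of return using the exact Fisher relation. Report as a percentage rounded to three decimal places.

After-tax nominal return = 3.97% × (1 − 0.378) = 2.46934%.
1 + r = 1.0246934 / 1.07930 = 0.949406
After-tax real rate = 0.949406 − 1 → -5.059%.

-5.059%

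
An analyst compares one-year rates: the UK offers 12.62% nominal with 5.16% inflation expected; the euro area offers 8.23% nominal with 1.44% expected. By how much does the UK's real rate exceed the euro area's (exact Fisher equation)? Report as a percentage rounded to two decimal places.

0.40%

The UK: (1 + 0.1262)/(1 + 0.0516) − 1 = 7.0940%
The euro area: (1 + 0.0823)/(1 + 0.0144) − 1 = 6.6936%
Differential = 7.0940% − 6.6936% = 0.4003% → 0.40%.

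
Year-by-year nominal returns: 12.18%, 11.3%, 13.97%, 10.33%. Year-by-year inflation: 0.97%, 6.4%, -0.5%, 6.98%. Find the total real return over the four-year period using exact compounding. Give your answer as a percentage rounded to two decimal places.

37.29%

Nominal growth factor = 1.1218 × 1.1130 × 1.1397 × 1.1033 = 1.569982
Price-level growth factor = 1.0097 × 1.0640 × 0.9950 × 1.0698 = 1.143562
Real growth factor = 1.569982 / 1.143562 = 1.372888
Total real return = 1.372888 − 1 → 37.29%.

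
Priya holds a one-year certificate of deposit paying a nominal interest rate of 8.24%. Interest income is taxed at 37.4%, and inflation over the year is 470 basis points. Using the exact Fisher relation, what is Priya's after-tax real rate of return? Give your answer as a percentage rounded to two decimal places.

0.44%

After-tax nominal return = 8.24% × (1 − 0.374) = 5.15824%.
1 + r = 1.0515824 / 1.04700 = 1.004377
After-tax real rate = 1.004377 − 1 → 0.44%.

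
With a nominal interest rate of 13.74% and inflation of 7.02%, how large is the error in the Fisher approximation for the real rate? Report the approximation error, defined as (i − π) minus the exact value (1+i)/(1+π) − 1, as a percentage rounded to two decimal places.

0.44%

Approximate: r ≈ 13.740% − 7.020% = 6.7200%
Exact: (1 + 0.1374)/(1 + 0.0702) − 1 = 6.2792%
Error = 6.7200% − 6.2792% = 0.4408% → 0.44%.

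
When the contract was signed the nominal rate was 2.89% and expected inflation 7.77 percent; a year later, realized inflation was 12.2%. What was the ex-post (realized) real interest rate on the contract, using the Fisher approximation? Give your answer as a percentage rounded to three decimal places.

Ex-post: 2.89% − 12.2% = -9.310%
So the realized real rate is -9.310%.

-9.310%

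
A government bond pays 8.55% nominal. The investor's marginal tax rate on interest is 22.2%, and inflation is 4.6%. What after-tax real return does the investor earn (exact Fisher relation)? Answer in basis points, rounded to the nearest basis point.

196 basis points

After-tax nominal return = 8.55% × (1 − 0.222) = 6.6519%.
1 + r = 1.066519 / 1.04600 = 1.019617
After-tax real rate = 1.019617 − 1 → 196 basis points.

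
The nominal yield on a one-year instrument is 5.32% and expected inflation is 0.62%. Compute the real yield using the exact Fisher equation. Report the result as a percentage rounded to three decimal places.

1 + r = 1.05320 / 1.00620 = 1.046710
r = 1.046710 − 1 = 4.6710%, i.e. 4.671%.

4.671%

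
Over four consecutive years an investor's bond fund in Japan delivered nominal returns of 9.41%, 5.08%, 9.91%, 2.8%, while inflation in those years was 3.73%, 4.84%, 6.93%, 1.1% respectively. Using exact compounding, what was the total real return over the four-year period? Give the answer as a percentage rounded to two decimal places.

Compound the nominal returns: 1.0941 × 1.0508 × 1.0991 × 1.0280 = 1.298995.
Compound inflation: 1.0373 × 1.0484 × 1.0693 × 1.0110 = 1.175661.
Deflate: 1.298995 / 1.175661 = 1.104906.
Total real return = 1.104906 − 1 → 10.49%.

10.49%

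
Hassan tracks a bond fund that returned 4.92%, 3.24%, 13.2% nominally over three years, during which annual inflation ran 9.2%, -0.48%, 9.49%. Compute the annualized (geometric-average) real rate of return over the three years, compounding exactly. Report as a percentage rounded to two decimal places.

Nominal growth factor = 1.0492 × 1.0324 × 1.1320 = 1.22617570
Price-level growth factor = 1.0920 × 0.9952 × 1.0949 = 1.18989177
Real growth factor = 1.22617570 / 1.18989177 = 1.03049347
Annualized real rate = 1.03049347^(1/3) − 1 = 1.0063% → 1.01%.

1.01%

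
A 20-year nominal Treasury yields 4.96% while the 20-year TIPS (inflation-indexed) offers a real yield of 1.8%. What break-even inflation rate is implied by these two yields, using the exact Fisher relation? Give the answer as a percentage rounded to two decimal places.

(1 + π) = (1 + i)/(1 + r) = 1.04960 / 1.01800 = 1.031041
Break-even inflation = 1.031041 − 1 → 3.10%.

3.10%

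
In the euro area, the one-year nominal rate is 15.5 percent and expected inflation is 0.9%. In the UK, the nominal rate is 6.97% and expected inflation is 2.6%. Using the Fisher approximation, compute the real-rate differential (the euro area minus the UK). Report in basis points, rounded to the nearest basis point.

The euro area: 15.5% − 0.9% = 14.600%
The UK: 6.97% − 2.6% = 4.370%
Differential = 10.230% → 1023 basis points.

1023 basis points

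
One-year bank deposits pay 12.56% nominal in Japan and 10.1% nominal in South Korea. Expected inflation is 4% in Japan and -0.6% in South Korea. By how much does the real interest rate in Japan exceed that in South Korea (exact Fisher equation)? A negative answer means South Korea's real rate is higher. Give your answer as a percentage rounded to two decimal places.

-2.53%

Japan: (1 + 0.1256)/(1 + 0.0400) − 1 = 8.2308%
South Korea: (1 + 0.1010)/(1 − 0.0060) − 1 = 10.7646%
Differential = 8.2308% − 10.7646% = -2.5338% → -2.53%.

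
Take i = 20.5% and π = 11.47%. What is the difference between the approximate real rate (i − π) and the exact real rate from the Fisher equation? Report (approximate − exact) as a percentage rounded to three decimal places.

0.929%

Approximate: r ≈ 20.500% − 11.470% = 9.0300%
Exact: (1 + 0.2050)/(1 + 0.1147) − 1 = 8.1008%
Error = 9.0300% − 8.1008% = 0.9292% → 0.929%.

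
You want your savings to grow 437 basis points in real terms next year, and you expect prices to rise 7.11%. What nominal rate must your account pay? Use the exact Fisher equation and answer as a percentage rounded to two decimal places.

11.79%

(1 + i) = (1 + r)(1 + π) = 1.04370 × 1.07110 = 1.11790707
i = 1.11790707 − 1, so the required nominal rate is 11.79%.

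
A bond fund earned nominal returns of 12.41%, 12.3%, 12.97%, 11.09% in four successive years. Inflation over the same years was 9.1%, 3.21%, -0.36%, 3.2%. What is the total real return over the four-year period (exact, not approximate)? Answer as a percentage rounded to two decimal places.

36.82%

Compound the nominal returns: 1.1241 × 1.1230 × 1.1297 × 1.1109 = 1.584247.
Compound inflation: 1.0910 × 1.0321 × 0.9964 × 1.0320 = 1.157870.
Deflate: 1.584247 / 1.157870 = 1.368242.
Total real return = 1.368242 − 1 → 36.82%.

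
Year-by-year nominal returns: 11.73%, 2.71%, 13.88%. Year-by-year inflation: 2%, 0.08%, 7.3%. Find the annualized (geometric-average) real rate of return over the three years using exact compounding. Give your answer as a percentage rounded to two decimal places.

6.06%

Compound the nominal returns: 1.1173 × 1.0271 × 1.1388 = 1.30686277.
Compound inflation: 1.0200 × 1.0008 × 1.0730 = 1.09533557.
Deflate: 1.30686277 / 1.09533557 = 1.19311635.
Annualized real rate = 1.19311635^(1/3) − 1 = 6.0623% → 6.06%.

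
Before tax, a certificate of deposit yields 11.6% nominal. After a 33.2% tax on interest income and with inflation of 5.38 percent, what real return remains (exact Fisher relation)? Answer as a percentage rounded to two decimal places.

2.25%

After-tax nominal return = 11.6% × (1 − 0.332) = 7.7488%.
1 + r = 1.077488 / 1.05380 = 1.022479
After-tax real rate = 1.022479 − 1 → 2.25%.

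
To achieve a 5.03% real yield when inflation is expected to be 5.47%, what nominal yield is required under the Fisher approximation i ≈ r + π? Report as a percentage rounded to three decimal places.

10.500%

i ≈ r + π = 5.03% + 5.47% = 10.500%.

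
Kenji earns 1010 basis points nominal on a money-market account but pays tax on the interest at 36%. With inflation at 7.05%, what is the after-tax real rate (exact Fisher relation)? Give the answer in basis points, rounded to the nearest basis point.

After-tax nominal return = 10.1% × (1 − 0.36) = 6.4640%.
1 + r = 1.06464 / 1.07050 = 0.994526
After-tax real rate = 0.994526 − 1 → -55 basis points.

-55 basis points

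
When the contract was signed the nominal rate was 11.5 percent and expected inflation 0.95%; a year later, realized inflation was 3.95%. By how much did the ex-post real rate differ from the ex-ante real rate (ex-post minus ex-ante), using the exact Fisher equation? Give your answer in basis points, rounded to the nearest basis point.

Ex-ante: (1 + 0.1150)/(1 + 0.0095) − 1 = 10.4507%
Ex-post: (1 + 0.1150)/(1 + 0.0395) − 1 = 7.2631%
Difference (ex-post − ex-ante) = -3.1876% → -319 basis points.

-319 basis points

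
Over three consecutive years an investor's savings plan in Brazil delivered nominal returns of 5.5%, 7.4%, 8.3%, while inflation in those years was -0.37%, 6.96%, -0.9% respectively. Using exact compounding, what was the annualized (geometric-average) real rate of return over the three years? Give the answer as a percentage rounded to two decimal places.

5.13%

Compound the nominal returns: 1.0550 × 1.0740 × 1.0830 = 1.22711481.
Compound inflation: 0.9963 × 1.0696 × 0.9910 = 1.05605170.
Deflate: 1.22711481 / 1.05605170 = 1.16198365.
Annualized real rate = 1.16198365^(1/3) − 1 = 5.1316% → 5.13%.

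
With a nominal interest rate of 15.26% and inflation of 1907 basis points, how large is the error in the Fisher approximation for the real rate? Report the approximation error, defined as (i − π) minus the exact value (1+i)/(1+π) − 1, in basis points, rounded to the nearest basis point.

Approximate: r ≈ 15.260% − 19.070% = -3.8100%
Exact: (1 + 0.1526)/(1 + 0.1907) − 1 = -3.1998%
Error = -3.8100% − (-3.1998%) = -0.6102% → -61 basis points.

-61 basis points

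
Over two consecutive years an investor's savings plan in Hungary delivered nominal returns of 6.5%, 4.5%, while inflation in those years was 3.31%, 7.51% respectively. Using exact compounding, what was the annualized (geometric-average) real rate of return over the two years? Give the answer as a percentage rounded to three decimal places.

0.101%

Compound the nominal returns: 1.0650 × 1.0450 = 1.11292500.
Compound inflation: 1.0331 × 1.0751 = 1.11068581.
Deflate: 1.11292500 / 1.11068581 = 1.00201604.
Annualized real rate = 1.00201604^(1/2) − 1 = 0.1008% → 0.101%.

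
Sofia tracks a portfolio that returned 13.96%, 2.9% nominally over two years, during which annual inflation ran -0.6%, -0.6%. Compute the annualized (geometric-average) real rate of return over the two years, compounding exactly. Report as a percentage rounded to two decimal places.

8.94%

Nominal growth factor = 1.1396 × 1.0290 = 1.17264840
Price-level growth factor = 0.9940 × 0.9940 = 0.98803600
Real growth factor = 1.17264840 / 0.98803600 = 1.18684785
Annualized real rate = 1.18684785^(1/2) − 1 = 8.9425% → 8.94%.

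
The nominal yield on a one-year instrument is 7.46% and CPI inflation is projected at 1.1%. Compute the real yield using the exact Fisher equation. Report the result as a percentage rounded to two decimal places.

1 + r = 1.07460 / 1.01100 = 1.062908
r = 1.062908 − 1 = 6.2908%, i.e. 6.29%.

6.29%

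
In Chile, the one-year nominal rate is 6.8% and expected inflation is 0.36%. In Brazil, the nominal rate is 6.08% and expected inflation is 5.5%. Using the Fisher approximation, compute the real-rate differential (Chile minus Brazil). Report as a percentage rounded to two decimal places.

Chile: 6.8% − 0.36% = 6.440%
Brazil: 6.08% − 5.5% = 0.580%
Differential = 5.860% → 5.86%.

5.86%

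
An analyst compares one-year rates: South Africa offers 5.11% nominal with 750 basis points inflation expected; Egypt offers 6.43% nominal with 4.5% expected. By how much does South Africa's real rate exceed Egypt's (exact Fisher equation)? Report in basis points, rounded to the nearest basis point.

South Africa: (1 + 0.0511)/(1 + 0.0750) − 1 = -2.2233%
Egypt: (1 + 0.0643)/(1 + 0.0450) − 1 = 1.8469%
Differential = -2.2233% − 1.8469% = -4.0701% → -407 basis points.

-407 basis points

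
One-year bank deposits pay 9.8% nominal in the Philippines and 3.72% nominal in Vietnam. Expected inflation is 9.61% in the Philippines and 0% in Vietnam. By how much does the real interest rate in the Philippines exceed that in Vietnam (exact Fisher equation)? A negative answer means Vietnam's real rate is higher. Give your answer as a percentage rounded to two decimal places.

The Philippines: (1 + 0.0980)/(1 + 0.0961) − 1 = 0.1733%
Vietnam: (1 + 0.0372)/(1 + 0.0000) − 1 = 3.7200%
Differential = 0.1733% − 3.7200% = -3.5467% → -3.55%.

-3.55%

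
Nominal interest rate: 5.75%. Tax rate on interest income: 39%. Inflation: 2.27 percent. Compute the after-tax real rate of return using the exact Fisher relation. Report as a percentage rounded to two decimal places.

1.21%

After-tax nominal return = 5.75% × (1 − 0.39) = 3.5075%.
1 + r = 1.035075 / 1.02270 = 1.012100
After-tax real rate = 1.012100 − 1 → 1.21%.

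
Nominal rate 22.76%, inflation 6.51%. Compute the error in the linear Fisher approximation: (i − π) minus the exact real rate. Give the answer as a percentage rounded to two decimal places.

0.99%

Approximate: r ≈ 22.760% − 6.510% = 16.2500%
Exact: (1 + 0.2276)/(1 + 0.0651) − 1 = 15.2568%
Error = 16.2500% − 15.2568% = 0.9932% → 0.99%.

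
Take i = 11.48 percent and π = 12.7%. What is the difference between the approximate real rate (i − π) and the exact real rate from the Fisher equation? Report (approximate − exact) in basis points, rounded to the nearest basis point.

-14 basis points

Approximate: r ≈ 11.480% − 12.700% = -1.2200%
Exact: (1 + 0.1148)/(1 + 0.1270) − 1 = -1.0825%
Error = -1.2200% − (-1.0825%) = -0.1375% → -14 basis points.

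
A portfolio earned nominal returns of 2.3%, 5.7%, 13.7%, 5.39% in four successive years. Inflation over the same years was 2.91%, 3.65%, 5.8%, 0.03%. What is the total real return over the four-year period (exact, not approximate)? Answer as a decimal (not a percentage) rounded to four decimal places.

0.1478

Nominal growth factor = 1.0230 × 1.0570 × 1.1370 × 1.0539 = 1.295718
Price-level growth factor = 1.0291 × 1.0365 × 1.0580 × 1.0003 = 1.128867
Real growth factor = 1.295718 / 1.128867 = 1.147804
Total real return = 1.147804 − 1 → 0.1478.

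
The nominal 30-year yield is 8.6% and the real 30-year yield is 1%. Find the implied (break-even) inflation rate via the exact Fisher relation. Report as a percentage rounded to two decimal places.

(1 + π) = (1 + i)/(1 + r) = 1.08600 / 1.01000 = 1.075248
Break-even inflation = 1.075248 − 1 → 7.52%.

7.52%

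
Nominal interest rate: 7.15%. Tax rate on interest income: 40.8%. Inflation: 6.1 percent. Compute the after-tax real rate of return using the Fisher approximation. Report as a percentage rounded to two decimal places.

After-tax nominal return = 7.15% × (1 − 0.408) = 4.2328%.
r ≈ 4.2328% − 6.1% → -1.87%.

-1.87%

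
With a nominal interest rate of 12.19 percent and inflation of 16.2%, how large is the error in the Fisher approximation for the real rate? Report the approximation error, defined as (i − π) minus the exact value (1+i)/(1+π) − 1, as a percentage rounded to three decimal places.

-0.559%

Approximate: r ≈ 12.190% − 16.200% = -4.0100%
Exact: (1 + 0.1219)/(1 + 0.1620) − 1 = -3.4509%
Error = -4.0100% − (-3.4509%) = -0.5591% → -0.559%.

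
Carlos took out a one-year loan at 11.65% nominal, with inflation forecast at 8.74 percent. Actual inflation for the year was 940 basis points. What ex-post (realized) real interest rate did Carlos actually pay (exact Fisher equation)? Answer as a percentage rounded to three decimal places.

Ex-post: (1 + 0.1165)/(1 + 0.0940) − 1 = 2.0567%
So the realized real rate is 2.057%.

2.057%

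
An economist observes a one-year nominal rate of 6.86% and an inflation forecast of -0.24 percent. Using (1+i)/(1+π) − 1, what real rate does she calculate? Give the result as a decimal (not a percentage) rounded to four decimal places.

0.0712

1 + r = 1.06860 / 0.99760 = 1.071171
r = 1.071171 − 1 = 7.1171%, i.e. 0.0712.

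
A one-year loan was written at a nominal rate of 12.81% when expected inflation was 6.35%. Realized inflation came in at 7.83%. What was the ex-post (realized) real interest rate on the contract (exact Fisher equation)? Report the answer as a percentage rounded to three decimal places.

4.618%

Ex-post: (1 + 0.1281)/(1 + 0.0783) − 1 = 4.6184%
So the realized real rate is 4.618%.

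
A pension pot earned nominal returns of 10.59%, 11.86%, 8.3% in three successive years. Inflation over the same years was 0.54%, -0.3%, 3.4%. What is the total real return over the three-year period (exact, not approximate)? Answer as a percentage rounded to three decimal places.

Compound the nominal returns: 1.1059 × 1.1186 × 1.0830 = 1.339736.
Compound inflation: 1.0054 × 0.9970 × 1.0340 = 1.036465.
Deflate: 1.339736 / 1.036465 = 1.292601.
Total real return = 1.292601 − 1 → 29.260%.

29.260%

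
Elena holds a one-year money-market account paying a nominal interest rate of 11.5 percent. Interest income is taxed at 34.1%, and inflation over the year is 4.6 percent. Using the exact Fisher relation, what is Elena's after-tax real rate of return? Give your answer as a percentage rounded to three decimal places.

2.848%

After-tax nominal return = 11.5% × (1 − 0.341) = 7.5785%.
1 + r = 1.075785 / 1.04600 = 1.0284751
After-tax real rate = 1.0284751 − 1 → 2.848%.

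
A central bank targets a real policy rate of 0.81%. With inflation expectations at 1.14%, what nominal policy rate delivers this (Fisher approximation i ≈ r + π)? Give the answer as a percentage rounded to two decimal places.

i ≈ r + π = 0.81% + 1.14% = 1.95%.

1.95%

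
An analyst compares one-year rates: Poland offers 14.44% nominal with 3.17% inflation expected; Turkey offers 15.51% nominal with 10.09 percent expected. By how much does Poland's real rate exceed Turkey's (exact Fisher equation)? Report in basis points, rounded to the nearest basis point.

600 basis points

Poland: (1 + 0.1444)/(1 + 0.0317) − 1 = 10.9237%
Turkey: (1 + 0.1551)/(1 + 0.1009) − 1 = 4.9232%
Differential = 10.9237% − 4.9232% = 6.0005% → 600 basis points.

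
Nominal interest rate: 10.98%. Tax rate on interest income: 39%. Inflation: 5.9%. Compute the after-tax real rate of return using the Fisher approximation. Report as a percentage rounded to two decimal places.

0.80%

After-tax nominal return = 10.98% × (1 − 0.39) = 6.6978%.
r ≈ 6.6978% − 5.9% → 0.80%.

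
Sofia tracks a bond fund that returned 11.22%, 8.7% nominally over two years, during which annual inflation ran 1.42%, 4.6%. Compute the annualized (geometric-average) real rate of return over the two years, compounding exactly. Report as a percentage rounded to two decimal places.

Nominal growth factor = 1.1122 × 1.0870 = 1.20896140
Price-level growth factor = 1.0142 × 1.0460 = 1.06085320
Real growth factor = 1.20896140 / 1.06085320 = 1.13961234
Annualized real rate = 1.13961234^(1/2) − 1 = 6.7526% → 6.75%.

6.75%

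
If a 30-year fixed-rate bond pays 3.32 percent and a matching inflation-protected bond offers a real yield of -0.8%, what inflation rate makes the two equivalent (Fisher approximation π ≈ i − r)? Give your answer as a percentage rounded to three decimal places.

π ≈ i − r = 3.32% − (-0.8%) → 4.120%.

4.120%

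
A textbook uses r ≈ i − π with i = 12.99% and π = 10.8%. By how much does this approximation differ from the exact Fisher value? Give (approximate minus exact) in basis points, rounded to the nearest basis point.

Approximate: r ≈ 12.990% − 10.800% = 2.1900%
Exact: (1 + 0.1299)/(1 + 0.1080) − 1 = 1.9765%
Error = 2.1900% − 1.9765% = 0.2135% → 21 basis points.

21 basis points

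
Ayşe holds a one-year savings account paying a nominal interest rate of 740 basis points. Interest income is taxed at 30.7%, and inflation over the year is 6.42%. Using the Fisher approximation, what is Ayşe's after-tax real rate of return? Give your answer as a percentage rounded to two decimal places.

-1.29%

After-tax nominal return = 7.4% × (1 − 0.307) = 5.1282%.
r ≈ 5.1282% − 6.42% → -1.29%.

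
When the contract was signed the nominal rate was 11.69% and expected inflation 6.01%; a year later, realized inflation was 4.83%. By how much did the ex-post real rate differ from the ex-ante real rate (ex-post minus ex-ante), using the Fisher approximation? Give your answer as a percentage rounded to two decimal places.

1.18%

Ex-ante: 11.69% − 6.01% = 5.680%
Ex-post: 11.69% − 4.83% = 6.860%
Difference (ex-post − ex-ante) = 1.1800% → 1.18%.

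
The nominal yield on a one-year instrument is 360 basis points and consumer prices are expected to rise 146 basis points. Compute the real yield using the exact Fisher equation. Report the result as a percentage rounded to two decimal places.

By the Fisher equation, 1 + r = (1 + i)/(1 + π).
1 + r = 1.03600 / 1.01460 = 1.021092
r = 1.021092 − 1 = 2.1092%, i.e. 2.11%.

2.11%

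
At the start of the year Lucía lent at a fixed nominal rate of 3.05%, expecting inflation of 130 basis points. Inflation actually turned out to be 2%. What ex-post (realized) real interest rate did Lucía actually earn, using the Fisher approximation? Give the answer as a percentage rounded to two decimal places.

Ex-post: 3.05% − 2% = 1.050%
So the realized real rate is 1.05%.

1.05%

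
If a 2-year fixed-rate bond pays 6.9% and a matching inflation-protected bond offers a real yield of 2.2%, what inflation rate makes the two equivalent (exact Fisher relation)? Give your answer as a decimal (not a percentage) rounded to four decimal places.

(1 + π) = (1 + i)/(1 + r) = 1.06900 / 1.02200 = 1.045988
Break-even inflation = 1.045988 − 1 → 0.0460.

0.0460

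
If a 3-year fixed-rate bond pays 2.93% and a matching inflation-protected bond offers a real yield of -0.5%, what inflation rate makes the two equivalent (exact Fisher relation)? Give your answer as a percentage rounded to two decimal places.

(1 + π) = (1 + i)/(1 + r) = 1.02930 / 0.99500 = 1.034472
Break-even inflation = 1.034472 − 1 → 3.45%.

3.45%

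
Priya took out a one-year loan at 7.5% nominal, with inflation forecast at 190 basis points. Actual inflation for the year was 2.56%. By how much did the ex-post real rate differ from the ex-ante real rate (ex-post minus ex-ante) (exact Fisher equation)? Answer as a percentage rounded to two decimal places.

Ex-ante: (1 + 0.0750)/(1 + 0.0190) − 1 = 5.4956%
Ex-post: (1 + 0.0750)/(1 + 0.0256) − 1 = 4.8167%
Difference (ex-post − ex-ante) = -0.6789% → -0.68%.

-0.68%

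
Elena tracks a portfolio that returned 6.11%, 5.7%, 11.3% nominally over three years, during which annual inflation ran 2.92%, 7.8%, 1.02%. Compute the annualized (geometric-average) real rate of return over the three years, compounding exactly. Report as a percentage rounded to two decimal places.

3.66%

Compound the nominal returns: 1.0611 × 1.0570 × 1.1130 = 1.24832155.
Compound inflation: 1.0292 × 1.0780 × 1.0102 = 1.12079427.
Deflate: 1.24832155 / 1.12079427 = 1.11378295.
Annualized real rate = 1.11378295^(1/3) − 1 = 3.6574% → 3.66%.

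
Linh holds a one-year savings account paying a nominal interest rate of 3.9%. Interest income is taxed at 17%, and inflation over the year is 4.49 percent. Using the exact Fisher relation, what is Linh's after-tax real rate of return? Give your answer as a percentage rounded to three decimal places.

After-tax nominal return = 3.9% × (1 − 0.17) = 3.2370%.
1 + r = 1.03237 / 1.04490 = 0.988008
After-tax real rate = 0.988008 − 1 → -1.199%.

-1.199%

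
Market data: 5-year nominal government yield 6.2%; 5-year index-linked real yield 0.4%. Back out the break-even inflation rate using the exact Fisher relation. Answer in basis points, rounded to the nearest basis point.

(1 + π) = (1 + i)/(1 + r) = 1.06200 / 1.00400 = 1.057769
Break-even inflation = 1.057769 − 1 → 578 basis points.

578 basis points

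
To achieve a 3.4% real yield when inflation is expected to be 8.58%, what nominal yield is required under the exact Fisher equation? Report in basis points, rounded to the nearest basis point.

1227 basis points

(1 + i) = (1 + r)(1 + π) = 1.03400 × 1.08580 = 1.1227172
i = 1.1227172 − 1, so the required nominal rate is 1227 basis points.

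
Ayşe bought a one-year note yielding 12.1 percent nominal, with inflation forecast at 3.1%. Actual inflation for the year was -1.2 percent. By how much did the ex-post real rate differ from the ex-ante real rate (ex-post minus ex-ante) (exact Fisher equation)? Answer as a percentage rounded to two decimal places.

4.73%

Ex-ante: (1 + 0.1210)/(1 + 0.0310) − 1 = 8.7294%
Ex-post: (1 + 0.1210)/(1 − 0.0120) − 1 = 13.4615%
Difference (ex-post − ex-ante) = 4.7321% → 4.73%.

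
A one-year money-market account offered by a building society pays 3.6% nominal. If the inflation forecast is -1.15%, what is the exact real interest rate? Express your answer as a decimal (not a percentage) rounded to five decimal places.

0.04805

By the Fisher equation, 1 + r = (1 + i)/(1 + π).
1 + r = 1.03600 / 0.98850 = 1.048053
r = 1.048053 − 1 = 4.8053%, i.e. 0.04805.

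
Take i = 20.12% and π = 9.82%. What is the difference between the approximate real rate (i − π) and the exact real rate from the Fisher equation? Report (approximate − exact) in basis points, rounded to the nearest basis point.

92 basis points

Approximate: r ≈ 20.120% − 9.820% = 10.3000%
Exact: (1 + 0.2012)/(1 + 0.0982) − 1 = 9.3790%
Error = 10.3000% − 9.3790% = 0.9210% → 92 basis points.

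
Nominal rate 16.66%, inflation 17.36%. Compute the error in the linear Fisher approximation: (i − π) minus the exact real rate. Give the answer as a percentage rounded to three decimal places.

-0.104%

Approximate: r ≈ 16.660% − 17.360% = -0.7000%
Exact: (1 + 0.1666)/(1 + 0.1736) − 1 = -0.59646%
Error = -0.7000% − (-0.59646%) = -0.10354% → -0.104%.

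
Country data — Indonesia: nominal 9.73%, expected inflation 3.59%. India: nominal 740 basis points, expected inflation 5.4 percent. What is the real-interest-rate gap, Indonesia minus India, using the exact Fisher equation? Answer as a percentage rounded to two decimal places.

4.03%

Indonesia: (1 + 0.0973)/(1 + 0.0359) − 1 = 5.9272%
India: (1 + 0.0740)/(1 + 0.0540) − 1 = 1.8975%
Differential = 5.9272% − 1.8975% = 4.0297% → 4.03%.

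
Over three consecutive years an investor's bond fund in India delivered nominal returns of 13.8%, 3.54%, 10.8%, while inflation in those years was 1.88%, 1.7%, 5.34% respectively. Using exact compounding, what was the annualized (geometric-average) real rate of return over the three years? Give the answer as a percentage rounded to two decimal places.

6.15%

Nominal growth factor = 1.1380 × 1.0354 × 1.1080 = 1.30554000
Price-level growth factor = 1.0188 × 1.0170 × 1.0534 = 1.09144839
Real growth factor = 1.30554000 / 1.09144839 = 1.19615368
Annualized real rate = 1.19615368^(1/3) − 1 = 6.1522% → 6.15%.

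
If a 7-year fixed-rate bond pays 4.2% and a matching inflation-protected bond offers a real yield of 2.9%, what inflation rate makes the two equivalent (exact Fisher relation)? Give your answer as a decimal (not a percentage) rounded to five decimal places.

(1 + π) = (1 + i)/(1 + r) = 1.04200 / 1.02900 = 1.012634
Break-even inflation = 1.012634 − 1 → 0.01263.

0.01263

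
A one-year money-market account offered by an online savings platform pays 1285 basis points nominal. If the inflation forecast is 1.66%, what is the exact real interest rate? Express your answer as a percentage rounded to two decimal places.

11.01%

1 + r = 1.12850 / 1.01660 = 1.110073
r = 1.110073 − 1 = 11.0073%, i.e. 11.01%.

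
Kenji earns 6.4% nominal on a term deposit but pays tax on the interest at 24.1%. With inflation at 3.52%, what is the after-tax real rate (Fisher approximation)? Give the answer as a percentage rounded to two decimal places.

After-tax nominal return = 6.4% × (1 − 0.241) = 4.8576%.
r ≈ 4.8576% − 3.52% → 1.34%.

1.34%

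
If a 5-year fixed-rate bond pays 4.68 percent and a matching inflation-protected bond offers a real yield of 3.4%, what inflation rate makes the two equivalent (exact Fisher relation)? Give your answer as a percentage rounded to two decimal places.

1.24%

(1 + π) = (1 + i)/(1 + r) = 1.04680 / 1.03400 = 1.012379
Break-even inflation = 1.012379 − 1 → 1.24%.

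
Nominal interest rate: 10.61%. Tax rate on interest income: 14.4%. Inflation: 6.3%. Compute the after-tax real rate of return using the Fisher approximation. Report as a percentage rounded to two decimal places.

After-tax nominal return = 10.61% × (1 − 0.144) = 9.08216%.
r ≈ 9.08216% − 6.3% → 2.78%.

2.78%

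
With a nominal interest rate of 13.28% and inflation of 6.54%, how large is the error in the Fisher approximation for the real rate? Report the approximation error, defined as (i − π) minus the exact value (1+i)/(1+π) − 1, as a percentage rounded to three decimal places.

Approximate: r ≈ 13.280% − 6.540% = 6.7400%
Exact: (1 + 0.1328)/(1 + 0.0654) − 1 = 6.3263%
Error = 6.7400% − 6.3263% = 0.4137% → 0.414%.

0.414%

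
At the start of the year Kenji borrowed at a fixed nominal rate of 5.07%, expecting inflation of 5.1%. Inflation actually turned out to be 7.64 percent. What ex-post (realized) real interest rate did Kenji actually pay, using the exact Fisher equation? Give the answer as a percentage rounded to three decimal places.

Ex-post: (1 + 0.0507)/(1 + 0.0764) − 1 = -2.3876%
So the realized real rate is -2.388%.

-2.388%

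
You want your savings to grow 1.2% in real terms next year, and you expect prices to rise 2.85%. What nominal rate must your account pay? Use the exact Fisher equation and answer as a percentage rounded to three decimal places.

(1 + i) = (1 + r)(1 + π) = 1.01200 × 1.02850 = 1.040842
i = 1.040842 − 1, so the required nominal rate is 4.084%.

4.084%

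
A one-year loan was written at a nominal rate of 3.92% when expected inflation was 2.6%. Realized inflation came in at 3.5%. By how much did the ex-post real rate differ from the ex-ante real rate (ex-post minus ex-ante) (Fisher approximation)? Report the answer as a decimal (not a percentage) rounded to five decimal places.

Ex-ante: 3.92% − 2.6% = 1.320%
Ex-post: 3.92% − 3.5% = 0.420%
Difference (ex-post − ex-ante) = -0.9000% → -0.00900.

-0.00900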